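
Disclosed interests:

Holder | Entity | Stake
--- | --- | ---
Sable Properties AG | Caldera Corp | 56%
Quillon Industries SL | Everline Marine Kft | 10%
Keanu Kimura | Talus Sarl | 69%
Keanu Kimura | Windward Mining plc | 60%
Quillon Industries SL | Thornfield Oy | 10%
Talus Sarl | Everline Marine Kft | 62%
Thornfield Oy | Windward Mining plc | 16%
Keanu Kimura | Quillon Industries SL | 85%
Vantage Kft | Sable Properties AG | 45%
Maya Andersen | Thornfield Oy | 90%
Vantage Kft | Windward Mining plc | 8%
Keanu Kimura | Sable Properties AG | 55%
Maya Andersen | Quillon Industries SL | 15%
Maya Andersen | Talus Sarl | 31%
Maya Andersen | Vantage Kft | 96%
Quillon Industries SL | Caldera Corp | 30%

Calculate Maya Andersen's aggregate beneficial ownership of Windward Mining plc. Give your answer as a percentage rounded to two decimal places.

Maya reaches Windward along 3 paths.
Via Vantage: 96% × 8% = 7.68%.
Via Thornfield: 90% × 16% = 14.4%.
Via Quillon → Thornfield: 15% × 10% × 16% = 0.24%.
Total: 7.68% + 14.4% + 0.24% = 22.32%.

22.32%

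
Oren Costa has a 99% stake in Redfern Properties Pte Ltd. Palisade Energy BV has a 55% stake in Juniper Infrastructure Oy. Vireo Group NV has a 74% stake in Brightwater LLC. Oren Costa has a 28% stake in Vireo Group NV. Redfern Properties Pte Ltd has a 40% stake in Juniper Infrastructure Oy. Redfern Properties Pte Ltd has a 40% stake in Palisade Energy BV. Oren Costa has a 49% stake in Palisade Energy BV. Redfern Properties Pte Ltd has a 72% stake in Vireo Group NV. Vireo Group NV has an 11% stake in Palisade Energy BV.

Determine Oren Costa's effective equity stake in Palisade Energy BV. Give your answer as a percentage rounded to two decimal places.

Oren reaches Palisade along 4 paths.
Direct stake: 49% = 49%.
Via Vireo: 28% × 11% = 3.08%.
Via Redfern → Vireo: 99% × 72% × 11% = 7.8408%.
Via Redfern: 99% × 40% = 39.6%.
Total: 49% + 3.08% + 7.8408% + 39.6% = 99.5208%.
Rounded: 99.52%.

99.52%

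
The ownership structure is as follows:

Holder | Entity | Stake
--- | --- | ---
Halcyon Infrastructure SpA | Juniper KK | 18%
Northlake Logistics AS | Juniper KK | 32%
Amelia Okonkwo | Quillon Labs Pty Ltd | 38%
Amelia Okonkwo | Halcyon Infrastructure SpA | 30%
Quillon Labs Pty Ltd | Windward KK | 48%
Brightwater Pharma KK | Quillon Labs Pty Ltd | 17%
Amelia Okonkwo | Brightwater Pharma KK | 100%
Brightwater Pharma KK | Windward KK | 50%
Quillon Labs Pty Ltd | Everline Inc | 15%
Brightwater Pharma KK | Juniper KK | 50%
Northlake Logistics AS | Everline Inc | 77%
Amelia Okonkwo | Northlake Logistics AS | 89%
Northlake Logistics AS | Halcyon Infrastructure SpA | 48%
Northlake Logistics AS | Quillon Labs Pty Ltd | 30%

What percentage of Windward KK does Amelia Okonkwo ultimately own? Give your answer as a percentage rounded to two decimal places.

Amelia reaches Windward along 4 paths.
Via Northlake → Quillon: 89% × 30% × 48% = 12.816%.
Via Brightwater → Quillon: 100% × 17% × 48% = 8.16%.
Via Quillon: 38% × 48% = 18.24%.
Via Brightwater: 100% × 50% = 50%.
Total: 12.816% + 8.16% + 18.24% + 50% = 89.216%.
Rounded: 89.22%.

89.22%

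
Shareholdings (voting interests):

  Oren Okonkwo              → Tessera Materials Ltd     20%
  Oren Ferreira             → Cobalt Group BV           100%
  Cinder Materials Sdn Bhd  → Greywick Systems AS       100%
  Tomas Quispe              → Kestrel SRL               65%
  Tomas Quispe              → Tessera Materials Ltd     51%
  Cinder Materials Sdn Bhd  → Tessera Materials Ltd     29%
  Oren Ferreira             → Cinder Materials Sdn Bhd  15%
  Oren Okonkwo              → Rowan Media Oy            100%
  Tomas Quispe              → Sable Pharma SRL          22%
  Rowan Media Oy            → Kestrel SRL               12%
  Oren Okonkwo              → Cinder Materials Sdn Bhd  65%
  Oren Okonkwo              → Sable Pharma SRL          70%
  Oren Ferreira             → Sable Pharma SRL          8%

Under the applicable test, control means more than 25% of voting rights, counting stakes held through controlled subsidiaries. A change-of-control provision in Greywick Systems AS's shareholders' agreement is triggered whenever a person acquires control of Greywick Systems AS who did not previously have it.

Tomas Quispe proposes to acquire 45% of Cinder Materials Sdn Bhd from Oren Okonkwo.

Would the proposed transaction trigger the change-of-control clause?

Yes

The purchase adds only to Tomas's holdings (Oren Okonkwo's stake shrinks), so Tomas is the only person who could newly come to control Greywick.
Tomas holds 65% of Kestrel, so Tomas controls Kestrel.
Tomas holds 51% of Tessera, so Tomas controls Tessera.
Neither Tomas nor any entity Tomas controls holds any voting interest in Greywick.
So before the transaction, Tomas does not control Greywick.
After the purchase, Tomas holds 45% of Cinder directly, and Oren Okonkwo's stake falls to 20%.
Tomas holds 45% of Cinder, so Tomas controls Cinder.
Cinder holds 100% of Greywick, so Tomas controls Greywick.
Tomas did not control Greywick before and does after, so the clause is triggered.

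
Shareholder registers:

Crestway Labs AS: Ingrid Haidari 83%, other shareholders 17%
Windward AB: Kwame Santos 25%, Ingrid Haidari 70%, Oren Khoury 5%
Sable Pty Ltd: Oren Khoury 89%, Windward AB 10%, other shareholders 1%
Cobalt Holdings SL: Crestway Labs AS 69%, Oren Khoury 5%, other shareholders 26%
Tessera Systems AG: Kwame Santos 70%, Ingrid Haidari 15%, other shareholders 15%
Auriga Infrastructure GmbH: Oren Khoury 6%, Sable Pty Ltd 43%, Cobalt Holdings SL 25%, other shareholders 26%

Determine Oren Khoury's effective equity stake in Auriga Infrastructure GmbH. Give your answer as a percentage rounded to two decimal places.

Oren reaches Auriga along 4 paths.
Direct stake: 6% = 6%.
Via Sable: 89% × 43% = 38.27%.
Via Windward → Sable: 5% × 10% × 43% = 0.215%.
Via Cobalt: 5% × 25% = 1.25%.
Total: 6% + 38.27% + 0.215% + 1.25% = 45.735%.
Rounded: 45.74%.

45.74%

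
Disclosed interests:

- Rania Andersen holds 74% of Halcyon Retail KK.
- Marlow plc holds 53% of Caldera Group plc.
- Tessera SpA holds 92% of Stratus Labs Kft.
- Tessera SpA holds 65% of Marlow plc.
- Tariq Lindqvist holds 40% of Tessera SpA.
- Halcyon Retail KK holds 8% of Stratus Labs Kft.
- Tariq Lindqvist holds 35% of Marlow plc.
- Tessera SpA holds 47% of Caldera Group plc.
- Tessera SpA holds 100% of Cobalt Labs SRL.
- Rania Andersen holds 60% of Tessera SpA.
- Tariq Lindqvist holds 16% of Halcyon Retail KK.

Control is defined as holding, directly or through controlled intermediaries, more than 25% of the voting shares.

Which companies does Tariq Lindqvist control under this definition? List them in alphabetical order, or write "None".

Caldera Group plc, Cobalt Labs SRL, Marlow plc, Stratus Labs Kft, Tessera SpA

Tariq holds 40% of Tessera, so Tariq controls Tessera.
Tessera and Tariq together hold 65% + 35% = 100% of Marlow, so Tariq controls Marlow.
Marlow and Tessera together hold 53% + 47% = 100% of Caldera, so Tariq controls Caldera.
Tessera holds 92% of Stratus, so Tariq controls Stratus.
Tessera holds 100% of Cobalt, so Tariq controls Cobalt.
No other company's threshold is met.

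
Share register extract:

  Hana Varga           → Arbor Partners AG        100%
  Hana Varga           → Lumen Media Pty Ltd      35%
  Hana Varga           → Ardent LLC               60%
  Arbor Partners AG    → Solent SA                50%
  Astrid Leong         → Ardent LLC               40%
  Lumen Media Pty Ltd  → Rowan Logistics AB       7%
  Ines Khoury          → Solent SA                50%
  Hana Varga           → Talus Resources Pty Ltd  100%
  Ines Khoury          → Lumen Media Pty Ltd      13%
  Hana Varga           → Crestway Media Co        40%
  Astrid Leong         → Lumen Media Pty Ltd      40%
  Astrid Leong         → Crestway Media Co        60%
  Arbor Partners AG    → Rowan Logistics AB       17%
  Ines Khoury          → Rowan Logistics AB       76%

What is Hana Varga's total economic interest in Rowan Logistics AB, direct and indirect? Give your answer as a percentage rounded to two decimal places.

19.45%

Hana reaches Rowan along 2 paths.
Via Arbor: 100% × 17% = 17%.
Via Lumen: 35% × 7% = 2.45%.
Total: 17% + 2.45% = 19.45%.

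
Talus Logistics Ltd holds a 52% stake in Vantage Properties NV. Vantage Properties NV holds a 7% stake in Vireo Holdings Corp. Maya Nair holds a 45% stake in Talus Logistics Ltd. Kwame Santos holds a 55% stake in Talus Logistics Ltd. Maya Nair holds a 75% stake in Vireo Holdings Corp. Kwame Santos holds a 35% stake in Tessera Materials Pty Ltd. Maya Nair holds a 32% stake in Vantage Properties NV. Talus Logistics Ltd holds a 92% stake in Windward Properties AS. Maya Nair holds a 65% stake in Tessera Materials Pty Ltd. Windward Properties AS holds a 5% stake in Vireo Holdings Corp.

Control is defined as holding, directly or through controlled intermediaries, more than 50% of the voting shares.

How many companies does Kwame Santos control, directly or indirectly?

3

Kwame holds 55% of Talus, so Kwame controls Talus.
Talus holds 92% of Windward, so Kwame controls Windward.
Talus holds 52% of Vantage, so Kwame controls Vantage.
No other company's threshold is met.
Kwame controls 3 companies.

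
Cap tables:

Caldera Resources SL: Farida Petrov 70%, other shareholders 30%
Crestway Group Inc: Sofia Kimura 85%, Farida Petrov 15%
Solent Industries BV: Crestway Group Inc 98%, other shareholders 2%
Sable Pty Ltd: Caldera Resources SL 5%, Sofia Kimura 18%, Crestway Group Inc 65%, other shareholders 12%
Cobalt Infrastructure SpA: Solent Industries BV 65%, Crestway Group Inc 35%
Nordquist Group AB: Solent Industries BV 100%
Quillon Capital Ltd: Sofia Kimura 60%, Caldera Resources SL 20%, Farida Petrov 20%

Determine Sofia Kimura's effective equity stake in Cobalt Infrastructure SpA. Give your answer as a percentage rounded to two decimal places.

83.90%

Sofia reaches Cobalt along 2 paths.
Via Crestway → Solent: 85% × 98% × 65% = 54.145%.
Via Crestway: 85% × 35% = 29.75%.
Total: 54.145% + 29.75% = 83.895%.
Rounded: 83.90%.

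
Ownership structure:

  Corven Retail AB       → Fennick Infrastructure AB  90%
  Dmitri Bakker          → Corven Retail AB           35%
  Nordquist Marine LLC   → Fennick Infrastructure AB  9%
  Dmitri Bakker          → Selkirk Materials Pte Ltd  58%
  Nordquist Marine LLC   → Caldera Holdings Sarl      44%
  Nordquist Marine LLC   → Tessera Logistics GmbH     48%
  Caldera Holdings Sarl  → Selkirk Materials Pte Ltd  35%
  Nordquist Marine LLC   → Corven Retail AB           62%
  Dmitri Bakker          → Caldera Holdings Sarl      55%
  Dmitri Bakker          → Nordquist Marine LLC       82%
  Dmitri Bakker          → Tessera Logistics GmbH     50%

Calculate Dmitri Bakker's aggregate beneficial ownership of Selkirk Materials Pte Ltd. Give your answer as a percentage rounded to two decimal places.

89.88%

Dmitri reaches Selkirk along 3 paths.
Direct stake: 58% = 58%.
Via Nordquist → Caldera: 82% × 44% × 35% = 12.628%.
Via Caldera: 55% × 35% = 19.25%.
Total: 58% + 12.628% + 19.25% = 89.878%.
Rounded: 89.88%.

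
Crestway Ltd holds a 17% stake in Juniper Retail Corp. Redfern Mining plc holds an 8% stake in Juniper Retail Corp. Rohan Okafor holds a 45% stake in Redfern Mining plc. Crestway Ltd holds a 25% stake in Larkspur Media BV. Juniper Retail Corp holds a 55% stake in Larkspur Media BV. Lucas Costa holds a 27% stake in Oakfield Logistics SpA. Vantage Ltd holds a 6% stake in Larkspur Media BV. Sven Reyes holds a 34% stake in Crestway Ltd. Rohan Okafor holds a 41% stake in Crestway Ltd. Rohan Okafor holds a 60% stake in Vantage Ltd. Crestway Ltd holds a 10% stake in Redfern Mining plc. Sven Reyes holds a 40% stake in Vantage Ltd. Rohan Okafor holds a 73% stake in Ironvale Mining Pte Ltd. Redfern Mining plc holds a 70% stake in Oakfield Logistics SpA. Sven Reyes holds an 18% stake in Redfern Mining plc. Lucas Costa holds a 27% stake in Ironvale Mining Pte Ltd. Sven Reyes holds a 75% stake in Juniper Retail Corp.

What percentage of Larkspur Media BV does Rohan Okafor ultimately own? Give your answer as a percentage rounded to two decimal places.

Rohan reaches Larkspur along 5 paths.
Via Crestway → Redfern → Juniper: 41% × 10% × 8% × 55% = 0.1804%.
Via Redfern → Juniper: 45% × 8% × 55% = 1.98%.
Via Crestway → Juniper: 41% × 17% × 55% = 3.8335%.
Via Crestway: 41% × 25% = 10.25%.
Via Vantage: 60% × 6% = 3.6%.
Total: 0.1804% + 1.98% + 3.8335% + 10.25% + 3.6% = 19.8439%.
Rounded: 19.84%.

19.84%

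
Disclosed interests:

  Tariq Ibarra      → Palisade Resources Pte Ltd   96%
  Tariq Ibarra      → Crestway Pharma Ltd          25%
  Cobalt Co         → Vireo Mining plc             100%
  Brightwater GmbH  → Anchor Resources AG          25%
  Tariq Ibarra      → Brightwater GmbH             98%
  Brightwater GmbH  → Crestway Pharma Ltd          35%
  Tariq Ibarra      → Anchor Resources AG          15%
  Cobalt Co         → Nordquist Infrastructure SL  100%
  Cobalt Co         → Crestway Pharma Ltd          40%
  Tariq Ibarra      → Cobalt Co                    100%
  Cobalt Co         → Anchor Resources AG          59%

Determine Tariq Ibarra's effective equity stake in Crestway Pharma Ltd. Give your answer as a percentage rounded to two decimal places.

Tariq reaches Crestway along 3 paths.
Via Cobalt: 100% × 40% = 40%.
Via Brightwater: 98% × 35% = 34.3%.
Direct stake: 25% = 25%.
Total: 40% + 34.3% + 25% = 99.3%.
Rounded: 99.30%.

99.30%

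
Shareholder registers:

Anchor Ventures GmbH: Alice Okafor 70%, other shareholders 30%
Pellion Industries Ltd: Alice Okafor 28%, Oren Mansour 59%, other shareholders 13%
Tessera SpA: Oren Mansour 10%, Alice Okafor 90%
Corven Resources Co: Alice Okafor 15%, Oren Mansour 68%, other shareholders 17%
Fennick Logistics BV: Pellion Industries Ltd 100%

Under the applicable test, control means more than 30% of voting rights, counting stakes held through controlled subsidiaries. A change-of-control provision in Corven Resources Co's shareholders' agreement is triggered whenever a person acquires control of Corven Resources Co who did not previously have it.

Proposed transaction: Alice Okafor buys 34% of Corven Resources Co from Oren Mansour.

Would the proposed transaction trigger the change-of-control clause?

Yes

The purchase adds only to Alice's holdings (Oren's stake shrinks), so Alice is the only person who could newly come to control Corven.
Alice holds 70% of Anchor, so Alice controls Anchor.
Alice holds 90% of Tessera, so Alice controls Tessera.
In Corven, Alice's side holds only 15%, not > 30%.
So before the transaction, Alice does not control Corven.
After the purchase, Alice's direct stake in Corven rises to 15% + 34% = 49%, and Oren's stake falls to 34%.
Alice holds 49% of Corven, so Alice controls Corven.
Alice did not control Corven before and does after, so the clause is triggered.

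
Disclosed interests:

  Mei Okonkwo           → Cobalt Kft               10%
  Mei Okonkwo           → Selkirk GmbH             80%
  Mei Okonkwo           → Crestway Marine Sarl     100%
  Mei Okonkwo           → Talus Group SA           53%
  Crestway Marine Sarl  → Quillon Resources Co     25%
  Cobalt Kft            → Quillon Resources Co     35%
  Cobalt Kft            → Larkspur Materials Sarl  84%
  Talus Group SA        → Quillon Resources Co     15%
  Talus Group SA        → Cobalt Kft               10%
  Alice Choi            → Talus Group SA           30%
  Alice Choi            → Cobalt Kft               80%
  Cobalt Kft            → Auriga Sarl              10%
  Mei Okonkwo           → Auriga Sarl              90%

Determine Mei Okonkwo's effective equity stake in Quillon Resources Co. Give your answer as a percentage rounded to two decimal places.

Mei reaches Quillon along 4 paths.
Via Talus: 53% × 15% = 7.95%.
Via Cobalt: 10% × 35% = 3.5%.
Via Talus → Cobalt: 53% × 10% × 35% = 1.855%.
Via Crestway: 100% × 25% = 25%.
Total: 7.95% + 3.5% + 1.855% + 25% = 38.305%.
Rounded: 38.31%.

38.31%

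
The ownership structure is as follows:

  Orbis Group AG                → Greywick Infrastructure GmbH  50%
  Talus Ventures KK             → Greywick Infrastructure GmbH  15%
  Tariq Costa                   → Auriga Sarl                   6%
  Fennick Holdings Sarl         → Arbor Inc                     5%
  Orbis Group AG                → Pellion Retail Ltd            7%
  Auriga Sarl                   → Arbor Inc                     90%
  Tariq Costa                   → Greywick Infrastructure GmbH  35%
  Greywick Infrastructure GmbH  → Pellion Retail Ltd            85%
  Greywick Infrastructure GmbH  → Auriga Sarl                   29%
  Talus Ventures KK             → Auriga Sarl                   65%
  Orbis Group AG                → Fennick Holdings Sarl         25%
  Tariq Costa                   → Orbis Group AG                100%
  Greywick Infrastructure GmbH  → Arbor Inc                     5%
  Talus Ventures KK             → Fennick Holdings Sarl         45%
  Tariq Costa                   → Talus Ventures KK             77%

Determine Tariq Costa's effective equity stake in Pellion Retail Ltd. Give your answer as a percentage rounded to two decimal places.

Tariq reaches Pellion along 4 paths.
Via Talus → Greywick: 77% × 15% × 85% = 9.8175%.
Via Orbis → Greywick: 100% × 50% × 85% = 42.5%.
Via Greywick: 35% × 85% = 29.75%.
Via Orbis: 100% × 7% = 7%.
Total: 9.8175% + 42.5% + 29.75% + 7% = 89.0675%.
Rounded: 89.07%.

89.07%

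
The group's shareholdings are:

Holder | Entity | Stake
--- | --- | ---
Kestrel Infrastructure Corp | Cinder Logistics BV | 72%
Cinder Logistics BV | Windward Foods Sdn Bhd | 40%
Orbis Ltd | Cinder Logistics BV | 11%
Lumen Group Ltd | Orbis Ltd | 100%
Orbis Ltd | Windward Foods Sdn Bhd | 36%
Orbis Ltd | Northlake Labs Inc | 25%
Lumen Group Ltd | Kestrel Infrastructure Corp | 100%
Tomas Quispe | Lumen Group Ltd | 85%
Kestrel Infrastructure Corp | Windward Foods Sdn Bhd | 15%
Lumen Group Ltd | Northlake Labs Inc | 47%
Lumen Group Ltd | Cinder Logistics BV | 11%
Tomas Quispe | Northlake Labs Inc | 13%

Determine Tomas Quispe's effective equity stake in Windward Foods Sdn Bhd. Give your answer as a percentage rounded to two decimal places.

75.31%

Tomas reaches Windward along 5 paths.
Via Lumen → Orbis: 85% × 100% × 36% = 30.6%.
Via Lumen → Orbis → Cinder: 85% × 100% × 11% × 40% = 3.74%.
Via Lumen → Kestrel → Cinder: 85% × 100% × 72% × 40% = 24.48%.
Via Lumen → Cinder: 85% × 11% × 40% = 3.74%.
Via Lumen → Kestrel: 85% × 100% × 15% = 12.75%.
Total: 30.6% + 3.74% + 24.48% + 3.74% + 12.75% = 75.31%.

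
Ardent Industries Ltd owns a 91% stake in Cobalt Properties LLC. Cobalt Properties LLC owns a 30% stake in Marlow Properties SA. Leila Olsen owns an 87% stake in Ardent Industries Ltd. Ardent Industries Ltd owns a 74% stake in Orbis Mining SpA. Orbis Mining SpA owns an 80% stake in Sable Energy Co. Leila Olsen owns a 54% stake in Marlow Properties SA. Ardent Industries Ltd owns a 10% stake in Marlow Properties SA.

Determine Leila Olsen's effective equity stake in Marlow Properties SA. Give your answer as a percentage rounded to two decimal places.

86.45%

Leila reaches Marlow along 3 paths.
Direct stake: 54% = 54%.
Via Ardent: 87% × 10% = 8.7%.
Via Ardent → Cobalt: 87% × 91% × 30% = 23.751%.
Total: 54% + 8.7% + 23.751% = 86.451%.
Rounded: 86.45%.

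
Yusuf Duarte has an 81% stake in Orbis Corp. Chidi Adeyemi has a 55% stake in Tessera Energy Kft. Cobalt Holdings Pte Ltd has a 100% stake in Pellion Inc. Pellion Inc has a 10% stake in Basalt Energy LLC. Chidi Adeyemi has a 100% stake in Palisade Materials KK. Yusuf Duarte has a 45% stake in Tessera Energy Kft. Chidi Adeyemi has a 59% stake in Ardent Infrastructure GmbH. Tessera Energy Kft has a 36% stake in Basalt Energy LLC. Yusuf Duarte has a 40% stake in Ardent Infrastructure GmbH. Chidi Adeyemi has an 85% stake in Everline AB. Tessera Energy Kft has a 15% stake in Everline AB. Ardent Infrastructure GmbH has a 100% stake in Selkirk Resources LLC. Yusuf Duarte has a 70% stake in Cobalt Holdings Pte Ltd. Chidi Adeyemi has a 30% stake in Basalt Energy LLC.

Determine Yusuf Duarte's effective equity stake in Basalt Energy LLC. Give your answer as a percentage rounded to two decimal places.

Yusuf reaches Basalt along 2 paths.
Via Cobalt → Pellion: 70% × 100% × 10% = 7%.
Via Tessera: 45% × 36% = 16.2%.
Total: 7% + 16.2% = 23.2%.
Rounded: 23.20%.

23.20%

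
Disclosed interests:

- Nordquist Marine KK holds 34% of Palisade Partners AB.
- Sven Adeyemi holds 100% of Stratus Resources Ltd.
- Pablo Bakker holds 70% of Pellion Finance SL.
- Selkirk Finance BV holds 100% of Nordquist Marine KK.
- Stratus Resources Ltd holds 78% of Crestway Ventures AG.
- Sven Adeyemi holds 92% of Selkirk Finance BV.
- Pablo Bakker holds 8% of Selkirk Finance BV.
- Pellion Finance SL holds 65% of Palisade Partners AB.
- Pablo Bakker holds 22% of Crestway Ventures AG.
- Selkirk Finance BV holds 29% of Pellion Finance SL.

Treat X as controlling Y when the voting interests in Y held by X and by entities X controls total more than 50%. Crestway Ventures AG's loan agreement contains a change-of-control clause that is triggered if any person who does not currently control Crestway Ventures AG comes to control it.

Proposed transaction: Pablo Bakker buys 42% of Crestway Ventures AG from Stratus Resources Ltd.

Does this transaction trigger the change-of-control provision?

The purchase adds only to Pablo's holdings (Stratus's stake shrinks), so Pablo is the only person who could newly come to control Crestway.
Pablo holds 70% of Pellion, so Pablo controls Pellion.
Pellion holds 65% of Palisade, so Pablo controls Palisade.
In Crestway, Pablo's side holds only 22%, not > 50%.
So before the transaction, Pablo does not control Crestway.
After the purchase, Pablo's direct stake in Crestway rises to 22% + 42% = 64%, and Stratus's stake falls to 36%.
Pablo holds 64% of Crestway, so Pablo controls Crestway.
Pablo did not control Crestway before and does after, so the clause is triggered.

Yes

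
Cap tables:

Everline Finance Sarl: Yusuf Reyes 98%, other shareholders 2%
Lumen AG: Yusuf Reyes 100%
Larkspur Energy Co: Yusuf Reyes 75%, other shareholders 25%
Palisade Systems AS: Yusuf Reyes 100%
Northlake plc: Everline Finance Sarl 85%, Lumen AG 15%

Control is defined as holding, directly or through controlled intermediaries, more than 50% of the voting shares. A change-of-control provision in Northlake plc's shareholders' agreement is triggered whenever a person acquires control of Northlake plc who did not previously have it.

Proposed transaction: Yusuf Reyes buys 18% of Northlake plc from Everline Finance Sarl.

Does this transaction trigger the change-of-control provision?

No

The purchase adds only to Yusuf's holdings (Everline's stake shrinks), so Yusuf is the only person who could newly come to control Northlake.
Yusuf holds 98% of Everline, so Yusuf controls Everline.
Yusuf holds 100% of Lumen, so Yusuf controls Lumen.
Everline and Lumen together hold 85% + 15% = 100% of Northlake, so Yusuf controls Northlake.
So Yusuf already controls Northlake before the transaction.
After the purchase, Yusuf holds 18% of Northlake directly, and Everline's stake falls to 67%.
Yusuf controlled Northlake already, so this is not a new person acquiring control; every other person's position is unchanged or reduced.
No new person acquires control, so the clause is not triggered.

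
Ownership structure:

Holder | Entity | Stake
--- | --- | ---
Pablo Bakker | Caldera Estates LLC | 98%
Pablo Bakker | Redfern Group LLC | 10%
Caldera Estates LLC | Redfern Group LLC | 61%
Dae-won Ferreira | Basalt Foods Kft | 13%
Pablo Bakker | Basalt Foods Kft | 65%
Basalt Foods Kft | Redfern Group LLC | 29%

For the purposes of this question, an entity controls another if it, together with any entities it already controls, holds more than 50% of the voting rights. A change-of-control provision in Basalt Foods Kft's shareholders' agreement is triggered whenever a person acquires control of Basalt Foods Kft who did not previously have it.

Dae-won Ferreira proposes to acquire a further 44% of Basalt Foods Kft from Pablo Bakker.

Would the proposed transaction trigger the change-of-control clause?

Yes

The purchase adds only to Dae-won's holdings (Pablo's stake shrinks), so Dae-won is the only person who could newly come to control Basalt.
Dae-won's largest direct stake is 13% in Basalt, which does not meet the threshold, so Dae-won controls no company.
In Basalt, Dae-won's side holds only 13%, not > 50%.
So before the transaction, Dae-won does not control Basalt.
After the purchase, Dae-won's direct stake in Basalt rises to 13% + 44% = 57%, and Pablo's stake falls to 21%.
Dae-won holds 57% of Basalt, so Dae-won controls Basalt.
Dae-won did not control Basalt before and does after, so the clause is triggered.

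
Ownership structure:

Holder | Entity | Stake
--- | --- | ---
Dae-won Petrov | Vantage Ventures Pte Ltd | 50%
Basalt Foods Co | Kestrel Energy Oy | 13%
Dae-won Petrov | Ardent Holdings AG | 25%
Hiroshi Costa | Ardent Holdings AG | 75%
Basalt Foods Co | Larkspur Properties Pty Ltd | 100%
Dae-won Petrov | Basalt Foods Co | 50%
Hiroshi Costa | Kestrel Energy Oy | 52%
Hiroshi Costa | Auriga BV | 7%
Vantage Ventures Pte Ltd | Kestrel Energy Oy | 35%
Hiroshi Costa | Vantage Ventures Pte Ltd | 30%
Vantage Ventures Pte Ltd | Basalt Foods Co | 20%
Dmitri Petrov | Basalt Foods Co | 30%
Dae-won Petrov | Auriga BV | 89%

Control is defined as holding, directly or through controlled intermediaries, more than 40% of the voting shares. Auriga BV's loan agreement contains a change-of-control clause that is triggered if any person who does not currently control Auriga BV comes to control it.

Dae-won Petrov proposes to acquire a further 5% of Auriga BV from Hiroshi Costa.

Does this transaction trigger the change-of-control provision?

No

The purchase adds only to Dae-won's holdings (Hiroshi's stake shrinks), so Dae-won is the only person who could newly come to control Auriga.
Dae-won holds 89% of Auriga, so Dae-won controls Auriga.
So Dae-won already controls Auriga before the transaction.
After the purchase, Dae-won's direct stake in Auriga rises to 89% + 5% = 94%, and Hiroshi's stake falls to 2%.
Dae-won controlled Auriga already, so this is not a new person acquiring control; every other person's position is unchanged or reduced.
No new person acquires control, so the clause is not triggered.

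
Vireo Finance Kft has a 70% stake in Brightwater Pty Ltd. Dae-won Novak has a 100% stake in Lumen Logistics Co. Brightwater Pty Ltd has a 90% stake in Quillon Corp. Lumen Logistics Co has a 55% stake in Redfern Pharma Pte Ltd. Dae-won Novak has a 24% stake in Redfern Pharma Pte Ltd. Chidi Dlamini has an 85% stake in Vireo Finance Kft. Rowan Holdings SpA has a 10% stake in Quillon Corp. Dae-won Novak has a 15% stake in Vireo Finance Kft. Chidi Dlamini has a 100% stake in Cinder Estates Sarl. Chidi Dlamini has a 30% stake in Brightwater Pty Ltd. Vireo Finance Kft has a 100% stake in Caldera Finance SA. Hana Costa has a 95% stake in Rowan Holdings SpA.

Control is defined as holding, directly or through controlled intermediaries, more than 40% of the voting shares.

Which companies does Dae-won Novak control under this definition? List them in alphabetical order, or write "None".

Dae-won holds 100% of Lumen, so Dae-won controls Lumen.
Lumen and Dae-won together hold 55% + 24% = 79% of Redfern, so Dae-won controls Redfern.
No other company's threshold is met.

Lumen Logistics Co, Redfern Pharma Pte Ltd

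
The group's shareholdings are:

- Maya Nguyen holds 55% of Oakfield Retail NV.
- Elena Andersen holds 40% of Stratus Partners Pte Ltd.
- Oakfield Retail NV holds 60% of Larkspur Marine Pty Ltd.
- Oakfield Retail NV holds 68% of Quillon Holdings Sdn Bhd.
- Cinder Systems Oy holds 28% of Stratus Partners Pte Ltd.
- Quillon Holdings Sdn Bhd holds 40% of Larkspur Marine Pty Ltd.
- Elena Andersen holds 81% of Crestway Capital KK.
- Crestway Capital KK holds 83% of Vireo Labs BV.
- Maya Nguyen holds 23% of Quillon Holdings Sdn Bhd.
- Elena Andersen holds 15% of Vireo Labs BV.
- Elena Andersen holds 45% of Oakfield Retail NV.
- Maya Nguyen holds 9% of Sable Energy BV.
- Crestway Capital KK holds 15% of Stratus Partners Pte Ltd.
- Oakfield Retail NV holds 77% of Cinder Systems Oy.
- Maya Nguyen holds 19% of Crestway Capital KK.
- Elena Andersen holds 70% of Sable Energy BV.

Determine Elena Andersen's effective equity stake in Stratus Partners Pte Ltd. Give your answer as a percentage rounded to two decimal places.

61.85%

Elena reaches Stratus along 3 paths.
Direct stake: 40% = 40%.
Via Crestway: 81% × 15% = 12.15%.
Via Oakfield → Cinder: 45% × 77% × 28% = 9.702%.
Total: 40% + 12.15% + 9.702% = 61.852%.
Rounded: 61.85%.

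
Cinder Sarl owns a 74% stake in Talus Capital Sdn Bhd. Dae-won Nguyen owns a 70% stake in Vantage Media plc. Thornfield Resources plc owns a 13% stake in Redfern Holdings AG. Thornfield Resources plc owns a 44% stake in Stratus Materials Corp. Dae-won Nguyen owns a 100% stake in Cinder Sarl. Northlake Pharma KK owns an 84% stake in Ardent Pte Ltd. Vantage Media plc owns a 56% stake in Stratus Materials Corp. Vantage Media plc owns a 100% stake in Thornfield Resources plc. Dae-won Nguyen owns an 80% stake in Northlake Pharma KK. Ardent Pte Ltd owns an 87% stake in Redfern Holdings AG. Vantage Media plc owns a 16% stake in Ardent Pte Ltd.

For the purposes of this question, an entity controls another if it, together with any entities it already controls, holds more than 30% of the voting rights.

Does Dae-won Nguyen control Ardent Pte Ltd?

Yes

Dae-won holds 70% of Vantage, so Dae-won controls Vantage.
Dae-won holds 80% of Northlake, so Dae-won controls Northlake.
Vantage and Northlake together hold 16% + 84% = 100% of Ardent, so Dae-won controls Ardent.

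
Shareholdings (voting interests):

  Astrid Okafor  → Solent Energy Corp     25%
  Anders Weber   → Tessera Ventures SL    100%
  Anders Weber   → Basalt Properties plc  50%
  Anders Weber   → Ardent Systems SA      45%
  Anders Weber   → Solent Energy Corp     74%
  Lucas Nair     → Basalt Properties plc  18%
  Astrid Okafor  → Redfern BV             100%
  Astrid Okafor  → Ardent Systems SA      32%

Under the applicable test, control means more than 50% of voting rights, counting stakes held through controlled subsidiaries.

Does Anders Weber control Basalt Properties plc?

Anders holds 74% of Solent, so Anders controls Solent.
Anders holds 100% of Tessera, so Anders controls Tessera.
In Basalt, Anders's side holds only 50%, not > 50%.
So Anders does not control Basalt.

No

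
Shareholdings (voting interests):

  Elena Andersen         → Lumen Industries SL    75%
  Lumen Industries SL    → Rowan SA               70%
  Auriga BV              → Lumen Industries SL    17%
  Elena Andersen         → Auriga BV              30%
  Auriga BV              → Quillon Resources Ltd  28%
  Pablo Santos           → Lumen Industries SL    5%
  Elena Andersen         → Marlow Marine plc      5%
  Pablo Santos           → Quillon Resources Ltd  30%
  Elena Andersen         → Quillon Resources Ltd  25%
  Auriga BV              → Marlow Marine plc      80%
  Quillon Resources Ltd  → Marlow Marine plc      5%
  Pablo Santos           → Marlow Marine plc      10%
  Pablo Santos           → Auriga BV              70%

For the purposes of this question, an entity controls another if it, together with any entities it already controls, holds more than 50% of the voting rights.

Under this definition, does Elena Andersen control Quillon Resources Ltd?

No

Elena holds 75% of Lumen, so Elena controls Lumen.
Lumen holds 70% of Rowan, so Elena controls Rowan.
In Quillon, Elena's side holds only 25%, not > 50%.
So Elena does not control Quillon.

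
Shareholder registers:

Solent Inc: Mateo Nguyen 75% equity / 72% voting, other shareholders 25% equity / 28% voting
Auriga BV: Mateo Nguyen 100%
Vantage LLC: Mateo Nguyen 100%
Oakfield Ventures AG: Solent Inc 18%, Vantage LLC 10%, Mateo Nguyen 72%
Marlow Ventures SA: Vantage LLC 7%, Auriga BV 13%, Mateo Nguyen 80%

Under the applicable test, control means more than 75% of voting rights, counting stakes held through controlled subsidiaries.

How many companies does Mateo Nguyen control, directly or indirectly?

4

Mateo holds 100% of Auriga, so Mateo controls Auriga.
Mateo holds 100% of Vantage, so Mateo controls Vantage.
Vantage and Mateo together hold 10% + 72% = 82% of Oakfield, so Mateo controls Oakfield.
Vantage and Auriga and Mateo together hold 7% + 13% + 80% = 100% of Marlow, so Mateo controls Marlow.
No other company's threshold is met.
Mateo controls 4 companies.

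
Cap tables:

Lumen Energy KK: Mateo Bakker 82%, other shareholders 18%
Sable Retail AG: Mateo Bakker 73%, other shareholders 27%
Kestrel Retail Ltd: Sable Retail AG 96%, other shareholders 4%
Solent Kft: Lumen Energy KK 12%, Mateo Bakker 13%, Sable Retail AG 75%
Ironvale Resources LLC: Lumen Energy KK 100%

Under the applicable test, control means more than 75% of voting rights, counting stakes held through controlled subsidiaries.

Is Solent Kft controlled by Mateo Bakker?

Mateo holds 82% of Lumen, so Mateo controls Lumen.
Lumen holds 100% of Ironvale, so Mateo controls Ironvale.
In Solent, Mateo's side holds only 12% + 13% = 25%, not > 75%.
So Mateo does not control Solent.

No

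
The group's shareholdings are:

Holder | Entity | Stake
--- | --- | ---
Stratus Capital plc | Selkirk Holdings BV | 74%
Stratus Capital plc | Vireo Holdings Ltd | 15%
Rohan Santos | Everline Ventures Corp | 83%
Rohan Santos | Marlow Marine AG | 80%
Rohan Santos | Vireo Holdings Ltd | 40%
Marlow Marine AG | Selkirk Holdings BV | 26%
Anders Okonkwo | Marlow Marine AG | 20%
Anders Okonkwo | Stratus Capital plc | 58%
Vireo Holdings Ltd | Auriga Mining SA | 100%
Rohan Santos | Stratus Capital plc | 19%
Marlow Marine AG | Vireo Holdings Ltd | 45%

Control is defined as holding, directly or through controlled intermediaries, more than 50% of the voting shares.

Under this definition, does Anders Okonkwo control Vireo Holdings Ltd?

No

Anders holds 58% of Stratus, so Anders controls Stratus.
Stratus holds 74% of Selkirk, so Anders controls Selkirk.
In Vireo, Anders's side holds only 15%, not > 50%.
So Anders does not control Vireo.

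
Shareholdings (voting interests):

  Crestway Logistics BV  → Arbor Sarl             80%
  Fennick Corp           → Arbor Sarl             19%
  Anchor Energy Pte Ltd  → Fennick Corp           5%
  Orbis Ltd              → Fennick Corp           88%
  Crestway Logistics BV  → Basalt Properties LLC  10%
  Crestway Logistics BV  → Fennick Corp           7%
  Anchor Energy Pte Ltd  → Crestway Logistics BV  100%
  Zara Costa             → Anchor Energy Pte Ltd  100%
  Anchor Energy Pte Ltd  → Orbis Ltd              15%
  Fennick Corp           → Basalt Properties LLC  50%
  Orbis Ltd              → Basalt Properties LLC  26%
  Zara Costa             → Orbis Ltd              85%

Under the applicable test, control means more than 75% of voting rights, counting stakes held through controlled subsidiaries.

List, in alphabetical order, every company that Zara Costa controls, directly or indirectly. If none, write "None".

Anchor Energy Pte Ltd, Arbor Sarl, Basalt Properties LLC, Crestway Logistics BV, Fennick Corp, Orbis Ltd

Zara holds 100% of Anchor, so Zara controls Anchor.
Anchor holds 100% of Crestway, so Zara controls Crestway.
Anchor and Zara together hold 15% + 85% = 100% of Orbis, so Zara controls Orbis.
Crestway and Anchor and Orbis together hold 7% + 5% + 88% = 100% of Fennick, so Zara controls Fennick.
Crestway and Fennick together hold 80% + 19% = 99% of Arbor, so Zara controls Arbor.
Fennick and Crestway and Orbis together hold 50% + 10% + 26% = 86% of Basalt, so Zara controls Basalt.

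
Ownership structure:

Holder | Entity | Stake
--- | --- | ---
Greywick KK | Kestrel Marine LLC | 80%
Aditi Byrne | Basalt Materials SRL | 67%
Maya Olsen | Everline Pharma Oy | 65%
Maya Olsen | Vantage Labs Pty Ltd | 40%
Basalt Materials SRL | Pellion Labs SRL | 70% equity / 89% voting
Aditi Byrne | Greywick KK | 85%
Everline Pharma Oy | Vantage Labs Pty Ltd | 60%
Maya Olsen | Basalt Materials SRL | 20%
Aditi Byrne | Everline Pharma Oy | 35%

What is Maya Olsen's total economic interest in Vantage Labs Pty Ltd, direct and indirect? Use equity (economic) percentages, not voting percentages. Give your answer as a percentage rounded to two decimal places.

Maya reaches Vantage along 2 paths.
Via Everline: 65% × 60% = 39%.
Direct stake: 40% = 40%.
Total: 39% + 40% = 79%.
Rounded: 79.00%.

79.00%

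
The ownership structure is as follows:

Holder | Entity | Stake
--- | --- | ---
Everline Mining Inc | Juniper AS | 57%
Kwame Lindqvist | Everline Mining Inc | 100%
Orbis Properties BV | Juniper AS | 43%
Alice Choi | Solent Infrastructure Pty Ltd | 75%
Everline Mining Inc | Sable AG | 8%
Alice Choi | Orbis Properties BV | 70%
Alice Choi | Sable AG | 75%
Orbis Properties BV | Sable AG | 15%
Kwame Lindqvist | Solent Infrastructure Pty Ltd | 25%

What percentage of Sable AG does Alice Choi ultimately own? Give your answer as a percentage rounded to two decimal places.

Alice reaches Sable along 2 paths.
Direct stake: 75% = 75%.
Via Orbis: 70% × 15% = 10.5%.
Total: 75% + 10.5% = 85.5%.
Rounded: 85.50%.

85.50%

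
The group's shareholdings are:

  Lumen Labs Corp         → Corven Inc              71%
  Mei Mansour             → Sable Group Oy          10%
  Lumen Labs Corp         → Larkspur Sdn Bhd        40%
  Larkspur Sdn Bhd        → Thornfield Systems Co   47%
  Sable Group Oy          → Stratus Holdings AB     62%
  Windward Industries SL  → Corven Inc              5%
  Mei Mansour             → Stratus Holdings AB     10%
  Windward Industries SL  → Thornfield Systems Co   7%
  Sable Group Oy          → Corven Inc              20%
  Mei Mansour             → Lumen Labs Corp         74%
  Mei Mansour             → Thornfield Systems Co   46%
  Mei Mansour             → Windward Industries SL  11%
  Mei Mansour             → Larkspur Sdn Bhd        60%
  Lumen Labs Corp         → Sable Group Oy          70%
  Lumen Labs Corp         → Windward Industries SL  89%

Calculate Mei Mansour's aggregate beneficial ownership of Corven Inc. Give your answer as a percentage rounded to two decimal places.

68.74%

Mei reaches Corven along 5 paths.
Via Lumen → Windward: 74% × 89% × 5% = 3.293%.
Via Windward: 11% × 5% = 0.55%.
Via Lumen: 74% × 71% = 52.54%.
Via Sable: 10% × 20% = 2%.
Via Lumen → Sable: 74% × 70% × 20% = 10.36%.
Total: 3.293% + 0.55% + 52.54% + 2% + 10.36% = 68.743%.
Rounded: 68.74%.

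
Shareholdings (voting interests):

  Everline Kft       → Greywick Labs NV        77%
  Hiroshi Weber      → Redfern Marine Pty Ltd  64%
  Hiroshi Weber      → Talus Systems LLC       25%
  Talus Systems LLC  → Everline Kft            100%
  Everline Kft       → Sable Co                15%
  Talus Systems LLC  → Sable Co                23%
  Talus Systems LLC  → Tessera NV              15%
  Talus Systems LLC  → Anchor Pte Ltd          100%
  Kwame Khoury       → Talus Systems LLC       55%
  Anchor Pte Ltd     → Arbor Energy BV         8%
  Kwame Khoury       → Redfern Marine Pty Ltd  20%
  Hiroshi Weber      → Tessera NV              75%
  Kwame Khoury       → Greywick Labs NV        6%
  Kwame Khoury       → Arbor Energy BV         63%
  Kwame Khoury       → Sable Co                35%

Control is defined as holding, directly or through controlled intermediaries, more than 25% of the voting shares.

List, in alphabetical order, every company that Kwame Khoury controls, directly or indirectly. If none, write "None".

Kwame holds 55% of Talus, so Kwame controls Talus.
Talus holds 100% of Everline, so Kwame controls Everline.
Talus holds 100% of Anchor, so Kwame controls Anchor.
Everline and Kwame together hold 77% + 6% = 83% of Greywick, so Kwame controls Greywick.
Anchor and Kwame together hold 8% + 63% = 71% of Arbor, so Kwame controls Arbor.
Talus and Kwame and Everline together hold 23% + 35% + 15% = 73% of Sable, so Kwame controls Sable.
No other company's threshold is met.

Anchor Pte Ltd, Arbor Energy BV, Everline Kft, Greywick Labs NV, Sable Co, Talus Systems LLC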